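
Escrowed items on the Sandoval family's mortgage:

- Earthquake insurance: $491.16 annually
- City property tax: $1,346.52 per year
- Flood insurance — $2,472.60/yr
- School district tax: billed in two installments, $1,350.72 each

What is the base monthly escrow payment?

$584.31

Earthquake insurance: $491.16/yr
City property tax: $1,346.52/yr
Flood insurance: $2,472.60/yr
School district tax: $1,350.72 × 2 = $2,701.44/yr
Annual escrow total = $7,011.72
Base monthly escrow = $7,011.72 / 12 = $584.31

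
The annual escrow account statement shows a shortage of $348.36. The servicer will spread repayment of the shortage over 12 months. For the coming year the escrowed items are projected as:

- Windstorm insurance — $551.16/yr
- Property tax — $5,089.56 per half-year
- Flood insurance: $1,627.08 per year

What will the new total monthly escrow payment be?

$1,058.81

Windstorm insurance: $551.16/yr
Property tax: $5,089.56 × 2 = $10,179.12/yr
Flood insurance: $1,627.08/yr
Yearly total = $551.16 + $10,179.12 + $1,627.08 = $12,357.36
Per month = $12,357.36 ÷ 12 = $1,029.78
Shortage spread = $348.36 ÷ 12 = $29.03/mo
Adjusted monthly = $1,029.78 + $29.03 = $1,058.81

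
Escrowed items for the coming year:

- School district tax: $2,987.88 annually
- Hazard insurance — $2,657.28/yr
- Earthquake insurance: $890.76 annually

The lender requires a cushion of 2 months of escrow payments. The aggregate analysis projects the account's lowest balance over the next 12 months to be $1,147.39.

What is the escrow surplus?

School district tax = $2,987.88/yr
Hazard insurance = $2,657.28/yr
Earthquake insurance = $890.76/yr
Combined annual = $2,987.88 + $2,657.28 + $890.76 = $6,535.92
Per month = $6,535.92 / 12 = $544.66
Required reserve = 2 × $544.66 = $1,089.32
Excess over cushion: $1,147.39 − $1,089.32 = $58.07

$58.07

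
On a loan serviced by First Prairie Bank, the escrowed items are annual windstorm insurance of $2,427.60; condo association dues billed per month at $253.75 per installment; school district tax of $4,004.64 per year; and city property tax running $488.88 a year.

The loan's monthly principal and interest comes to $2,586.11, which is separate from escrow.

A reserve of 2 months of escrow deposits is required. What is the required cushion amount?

Windstorm insurance: $2,427.60 annually
Condo association dues: $253.75 × 12 = $3,045.00 annually
School district tax: $4,004.64 annually
City property tax: $488.88 annually
Total per year = $2,427.60 + $3,045.00 + $4,004.64 + $488.88 = $9,966.12
Base monthly escrow = $9,966.12 / 12 = $830.51
Cushion = 2 × $830.51 = $1,661.02

$1,661.02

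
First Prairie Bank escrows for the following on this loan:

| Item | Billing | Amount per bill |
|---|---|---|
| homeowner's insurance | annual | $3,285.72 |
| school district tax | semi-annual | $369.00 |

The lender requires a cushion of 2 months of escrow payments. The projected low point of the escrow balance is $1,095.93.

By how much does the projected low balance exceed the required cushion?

Homeowner's insurance = $3,285.72
School district tax = $369.00 × 2 = $738.00
Total annual escrow = $3,285.72 + $738.00 = $4,023.72
Per month = $4,023.72 / 12 = $335.31
Required reserve = 2 × $335.31 = $670.62
Excess over cushion: $1,095.93 − $670.62 = $425.31

$425.31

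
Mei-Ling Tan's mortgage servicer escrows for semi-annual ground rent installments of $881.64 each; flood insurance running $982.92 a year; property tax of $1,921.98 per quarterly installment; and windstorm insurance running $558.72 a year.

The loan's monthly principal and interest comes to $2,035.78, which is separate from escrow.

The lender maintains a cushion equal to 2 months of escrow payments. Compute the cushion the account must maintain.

Ground rent = $881.64 × 2 = $1,763.28 per year
Flood insurance = $982.92 per year
Property tax = $1,921.98 × 4 = $7,687.92 per year
Windstorm insurance = $558.72 per year
Yearly total = $1,763.28 + $982.92 + $7,687.92 + $558.72 = $10,992.84
Monthly = $10,992.84 ÷ 12 = $916.07
Required cushion = 2 × $916.07 = $1,832.14

$1,832.14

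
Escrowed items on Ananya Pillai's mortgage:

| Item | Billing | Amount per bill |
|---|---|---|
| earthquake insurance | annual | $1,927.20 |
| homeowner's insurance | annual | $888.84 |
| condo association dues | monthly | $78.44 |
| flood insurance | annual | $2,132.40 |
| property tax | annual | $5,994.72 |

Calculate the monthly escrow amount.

$990.37

Earthquake insurance — $1,927.20
Homeowner's insurance — $888.84
Condo association dues — $78.44 × 12 = $941.28
Flood insurance — $2,132.40
Property tax — $5,994.72
Annual escrow total = $1,927.20 + $888.84 + $941.28 + $2,132.40 + $5,994.72 = $11,884.44
Monthly escrow = $11,884.44 ÷ 12 = $990.37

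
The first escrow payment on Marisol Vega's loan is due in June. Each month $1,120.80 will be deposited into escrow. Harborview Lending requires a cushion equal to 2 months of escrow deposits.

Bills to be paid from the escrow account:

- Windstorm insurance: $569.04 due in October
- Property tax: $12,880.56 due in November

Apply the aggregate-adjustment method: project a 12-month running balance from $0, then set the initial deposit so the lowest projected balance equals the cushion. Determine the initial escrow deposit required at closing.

Cushion = 2 × $1,120.80 = $2,241.60
Trial balance (start $0, +$1,120.80 each month, − disbursements):
  Jun: +$1,120.80 → $1,120.80
  Jul: +$1,120.80 → $2,241.60
  Aug: +$1,120.80 → $3,362.40
  Sep: +$1,120.80 → $4,483.20
  Oct: +$1,120.80 − $569.04 → $5,034.96
  Nov: +$1,120.80 − $12,880.56 → -$6,724.80
  Dec: +$1,120.80 → -$5,604.00
  Jan: +$1,120.80 → -$4,483.20
  Feb: +$1,120.80 → -$3,362.40
  Mar: +$1,120.80 → -$2,241.60
  Apr: +$1,120.80 → -$1,120.80
  May: +$1,120.80 → $0.00
Lowest trial balance = -$6,724.80 (Nov)
Initial deposit = cushion − low point = $2,241.60 − (-$6,724.80) = $8,966.40

$8,966.40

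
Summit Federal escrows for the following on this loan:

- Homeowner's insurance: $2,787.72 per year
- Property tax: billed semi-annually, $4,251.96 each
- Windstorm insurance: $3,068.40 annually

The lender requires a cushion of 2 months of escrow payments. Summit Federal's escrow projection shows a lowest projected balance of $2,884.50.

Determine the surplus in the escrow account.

$491.16

Homeowner's insurance = $2,787.72 per year
Property tax = $4,251.96 × 2 = $8,503.92 per year
Windstorm insurance = $3,068.40 per year
Annual escrow total = $2,787.72 + $8,503.92 + $3,068.40 = $14,360.04
Monthly = $14,360.04 ÷ 12 = $1,196.67
Cushion = 2 × $1,196.67 = $2,393.34
Surplus = $2,884.50 − $2,393.34 = $491.16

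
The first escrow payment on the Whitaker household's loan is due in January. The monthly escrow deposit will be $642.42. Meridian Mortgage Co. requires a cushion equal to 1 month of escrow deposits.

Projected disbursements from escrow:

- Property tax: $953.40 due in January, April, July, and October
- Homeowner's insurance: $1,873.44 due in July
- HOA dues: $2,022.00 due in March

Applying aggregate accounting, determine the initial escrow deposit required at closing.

Cushion = 1 × $642.42 = $642.42
Trial balance (start $0, +$642.42 each month, − disbursements):
  Jan: +$642.42 − $953.40 → -$310.98
  Feb: +$642.42 → $331.44
  Mar: +$642.42 − $2,022.00 → -$1,048.14
  Apr: +$642.42 − $953.40 → -$1,359.12
  May: +$642.42 → -$716.70
  Jun: +$642.42 → -$74.28
  Jul: +$642.42 − $2,826.84 → -$2,258.70
  Aug: +$642.42 → -$1,616.28
  Sep: +$642.42 → -$973.86
  Oct: +$642.42 − $953.40 → -$1,284.84
  Nov: +$642.42 → -$642.42
  Dec: +$642.42 → $0.00
Lowest trial balance = -$2,258.70 (Jul)
Initial deposit = cushion − low point = $642.42 − (-$2,258.70) = $2,901.12

$2,901.12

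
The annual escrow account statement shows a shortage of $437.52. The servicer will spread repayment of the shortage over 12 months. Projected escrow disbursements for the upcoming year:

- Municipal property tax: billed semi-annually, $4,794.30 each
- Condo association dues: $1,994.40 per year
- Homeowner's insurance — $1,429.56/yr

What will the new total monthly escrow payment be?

$1,120.84

Municipal property tax: $4,794.30 × 2 = $9,588.60
Condo association dues: $1,994.40
Homeowner's insurance: $1,429.56
Total per year = $9,588.60 + $1,994.40 + $1,429.56 = $13,012.56
Monthly = $13,012.56 / 12 = $1,084.38
Shortage per month = $437.52 ÷ 12 = $36.46
Adjusted monthly = $1,084.38 + $36.46 = $1,120.84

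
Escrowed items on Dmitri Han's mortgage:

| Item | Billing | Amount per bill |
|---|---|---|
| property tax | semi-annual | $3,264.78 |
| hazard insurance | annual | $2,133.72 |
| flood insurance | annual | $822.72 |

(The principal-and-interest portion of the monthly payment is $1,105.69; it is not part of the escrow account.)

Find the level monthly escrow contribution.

Property tax — $3,264.78 × 2 = $6,529.56 annually
Hazard insurance — $2,133.72 annually
Flood insurance — $822.72 annually
Total per year = $9,486.00
Per month = $9,486.00 / 12 = $790.50

$790.50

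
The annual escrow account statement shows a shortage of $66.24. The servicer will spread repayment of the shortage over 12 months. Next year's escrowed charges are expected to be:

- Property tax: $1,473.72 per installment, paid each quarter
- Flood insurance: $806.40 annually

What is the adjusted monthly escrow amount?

$563.96

Property tax: $1,473.72 × 4 = $5,894.88 per year
Flood insurance: $806.40 per year
Combined annual = $5,894.88 + $806.40 = $6,701.28
Monthly = $6,701.28 / 12 = $558.44
Shortage spread = $66.24 / 12 = $5.52/mo
New monthly escrow = $558.44 + $5.52 = $563.96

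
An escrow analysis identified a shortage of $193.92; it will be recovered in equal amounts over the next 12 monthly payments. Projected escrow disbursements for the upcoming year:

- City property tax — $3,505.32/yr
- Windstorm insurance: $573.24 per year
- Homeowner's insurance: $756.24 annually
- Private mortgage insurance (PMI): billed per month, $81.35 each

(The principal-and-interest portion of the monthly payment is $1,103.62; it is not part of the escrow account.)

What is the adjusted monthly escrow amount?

City property tax = $3,505.32 per year
Windstorm insurance = $573.24 per year
Homeowner's insurance = $756.24 per year
Private mortgage insurance (PMI) = $81.35 × 12 = $976.20 per year
Total per year = $3,505.32 + $573.24 + $756.24 + $976.20 = $5,811.00
Monthly escrow = $5,811.00 / 12 = $484.25
Monthly shortage recovery: $193.92 / 12 = $16.16
Adjusted monthly = $484.25 + $16.16 = $500.41

$500.41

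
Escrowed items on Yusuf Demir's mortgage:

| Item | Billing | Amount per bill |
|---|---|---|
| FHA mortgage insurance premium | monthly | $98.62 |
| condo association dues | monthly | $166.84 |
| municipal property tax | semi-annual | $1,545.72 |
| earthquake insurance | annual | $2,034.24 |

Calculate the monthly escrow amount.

FHA mortgage insurance premium = $98.62 × 12 = $1,183.44 annually
Condo association dues = $166.84 × 12 = $2,002.08 annually
Municipal property tax = $1,545.72 × 2 = $3,091.44 annually
Earthquake insurance = $2,034.24 annually
Annual escrow total = $8,311.20
Monthly escrow = $8,311.20 ÷ 12 = $692.60

$692.60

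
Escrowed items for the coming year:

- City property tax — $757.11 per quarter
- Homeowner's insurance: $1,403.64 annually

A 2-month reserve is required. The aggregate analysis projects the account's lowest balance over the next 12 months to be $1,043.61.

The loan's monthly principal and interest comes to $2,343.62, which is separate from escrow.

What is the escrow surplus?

$304.93

City property tax: $757.11 × 4 = $3,028.44 per year
Homeowner's insurance: $1,403.64 per year
Annual escrow total = $4,432.08
Base monthly escrow = $4,432.08 ÷ 12 = $369.34
Required reserve = 2 × $369.34 = $738.68
Surplus = $1,043.61 − $738.68 = $304.93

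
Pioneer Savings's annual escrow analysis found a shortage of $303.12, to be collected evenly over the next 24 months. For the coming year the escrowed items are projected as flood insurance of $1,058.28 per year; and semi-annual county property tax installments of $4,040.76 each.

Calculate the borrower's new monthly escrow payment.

$774.28

Flood insurance: $1,058.28 per year
County property tax: $4,040.76 × 2 = $8,081.52 per year
Total annual escrow = $1,058.28 + $8,081.52 = $9,139.80
Per month = $9,139.80 ÷ 12 = $761.65
Shortage spread = $303.12 ÷ 24 = $12.63/mo
Adjusted monthly = $761.65 + $12.63 = $774.28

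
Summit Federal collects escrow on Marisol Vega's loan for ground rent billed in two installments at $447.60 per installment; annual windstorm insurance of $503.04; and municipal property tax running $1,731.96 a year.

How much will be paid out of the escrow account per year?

$3,130.20

Ground rent: $447.60 × 2 = $895.20/yr
Windstorm insurance: $503.04/yr
Municipal property tax: $1,731.96/yr
Combined annual = $3,130.20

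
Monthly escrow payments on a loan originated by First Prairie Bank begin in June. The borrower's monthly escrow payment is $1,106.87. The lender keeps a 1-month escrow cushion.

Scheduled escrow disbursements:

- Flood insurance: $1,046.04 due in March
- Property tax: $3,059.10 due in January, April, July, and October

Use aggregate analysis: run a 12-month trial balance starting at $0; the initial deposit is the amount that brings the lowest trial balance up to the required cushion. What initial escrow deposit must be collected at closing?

$2,213.74

Cushion = 1 × $1,106.87 = $1,106.87
Trial balance (start $0, +$1,106.87 each month, − disbursements):
  Jun: +$1,106.87 → $1,106.87
  Jul: +$1,106.87 − $3,059.10 → -$845.36
  Aug: +$1,106.87 → $261.51
  Sep: +$1,106.87 → $1,368.38
  Oct: +$1,106.87 − $3,059.10 → -$583.85
  Nov: +$1,106.87 → $523.02
  Dec: +$1,106.87 → $1,629.89
  Jan: +$1,106.87 − $3,059.10 → -$322.34
  Feb: +$1,106.87 → $784.53
  Mar: +$1,106.87 − $1,046.04 → $845.36
  Apr: +$1,106.87 − $3,059.10 → -$1,106.87
  May: +$1,106.87 → $0.00
Lowest trial balance = -$1,106.87 (Apr)
Initial deposit = cushion − low point = $1,106.87 − (-$1,106.87) = $2,213.74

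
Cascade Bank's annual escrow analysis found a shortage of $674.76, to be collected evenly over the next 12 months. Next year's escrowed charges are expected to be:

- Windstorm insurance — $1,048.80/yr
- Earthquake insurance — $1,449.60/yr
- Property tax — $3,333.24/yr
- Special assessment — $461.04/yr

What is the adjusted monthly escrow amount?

Windstorm insurance — $1,048.80/yr
Earthquake insurance — $1,449.60/yr
Property tax — $3,333.24/yr
Special assessment — $461.04/yr
Combined annual = $6,292.68
Base monthly escrow = $6,292.68 ÷ 12 = $524.39
Monthly shortage recovery: $674.76 / 12 = $56.23
New monthly escrow = $524.39 + $56.23 = $580.62

$580.62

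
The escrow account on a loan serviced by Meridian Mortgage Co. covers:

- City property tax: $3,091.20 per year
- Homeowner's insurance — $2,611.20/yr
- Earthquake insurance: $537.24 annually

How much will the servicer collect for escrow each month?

City property tax — $3,091.20/yr
Homeowner's insurance — $2,611.20/yr
Earthquake insurance — $537.24/yr
Total annual escrow = $6,239.64
Monthly escrow = $6,239.64 / 12 = $519.97

$519.97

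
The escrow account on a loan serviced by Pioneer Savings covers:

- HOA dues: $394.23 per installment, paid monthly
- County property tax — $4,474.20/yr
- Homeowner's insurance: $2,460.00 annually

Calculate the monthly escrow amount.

$972.08

HOA dues — $394.23 × 12 = $4,730.76/yr
County property tax — $4,474.20/yr
Homeowner's insurance — $2,460.00/yr
Annual escrow total = $11,664.96
Monthly = $11,664.96 ÷ 12 = $972.08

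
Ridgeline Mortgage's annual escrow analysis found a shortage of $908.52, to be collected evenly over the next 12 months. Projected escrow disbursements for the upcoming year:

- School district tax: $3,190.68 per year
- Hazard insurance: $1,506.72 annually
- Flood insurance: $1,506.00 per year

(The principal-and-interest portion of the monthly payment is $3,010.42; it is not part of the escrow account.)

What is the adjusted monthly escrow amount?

$592.66

School district tax — $3,190.68/yr
Hazard insurance — $1,506.72/yr
Flood insurance — $1,506.00/yr
Total per year = $6,203.40
Monthly escrow = $6,203.40 / 12 = $516.95
Shortage spread = $908.52 / 12 = $75.71/mo
New monthly escrow = $516.95 + $75.71 = $592.66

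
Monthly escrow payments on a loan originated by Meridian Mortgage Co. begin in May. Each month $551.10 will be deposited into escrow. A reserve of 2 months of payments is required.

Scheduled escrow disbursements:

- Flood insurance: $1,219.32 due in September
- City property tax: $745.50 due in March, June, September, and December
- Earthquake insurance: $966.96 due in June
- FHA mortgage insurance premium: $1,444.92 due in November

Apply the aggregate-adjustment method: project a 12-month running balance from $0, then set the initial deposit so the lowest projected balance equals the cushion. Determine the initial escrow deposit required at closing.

Cushion = 2 × $551.10 = $1,102.20
Trial balance (start $0, +$551.10 each month, − disbursements):
  May: +$551.10 → $551.10
  Jun: +$551.10 − $1,712.46 → -$610.26
  Jul: +$551.10 → -$59.16
  Aug: +$551.10 → $491.94
  Sep: +$551.10 − $1,964.82 → -$921.78
  Oct: +$551.10 → -$370.68
  Nov: +$551.10 − $1,444.92 → -$1,264.50
  Dec: +$551.10 − $745.50 → -$1,458.90
  Jan: +$551.10 → -$907.80
  Feb: +$551.10 → -$356.70
  Mar: +$551.10 − $745.50 → -$551.10
  Apr: +$551.10 → $0.00
Lowest trial balance = -$1,458.90 (Dec)
Initial deposit = cushion − low point = $1,102.20 − (-$1,458.90) = $2,561.10

$2,561.10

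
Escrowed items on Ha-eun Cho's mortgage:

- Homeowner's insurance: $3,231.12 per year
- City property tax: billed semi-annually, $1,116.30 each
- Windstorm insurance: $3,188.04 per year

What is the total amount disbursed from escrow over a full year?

$8,651.76

Homeowner's insurance = $3,231.12/yr
City property tax = $1,116.30 × 2 = $2,232.60/yr
Windstorm insurance = $3,188.04/yr
Total annual escrow = $3,231.12 + $2,232.60 + $3,188.04 = $8,651.76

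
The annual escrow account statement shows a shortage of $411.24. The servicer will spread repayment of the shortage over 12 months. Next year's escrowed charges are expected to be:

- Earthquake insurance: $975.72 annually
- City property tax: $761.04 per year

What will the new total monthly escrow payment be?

$179.00

Earthquake insurance — $975.72 annually
City property tax — $761.04 annually
Yearly total = $1,736.76
Base monthly escrow = $1,736.76 ÷ 12 = $144.73
Shortage per month = $411.24 ÷ 12 = $34.27
New monthly escrow = $144.73 + $34.27 = $179.00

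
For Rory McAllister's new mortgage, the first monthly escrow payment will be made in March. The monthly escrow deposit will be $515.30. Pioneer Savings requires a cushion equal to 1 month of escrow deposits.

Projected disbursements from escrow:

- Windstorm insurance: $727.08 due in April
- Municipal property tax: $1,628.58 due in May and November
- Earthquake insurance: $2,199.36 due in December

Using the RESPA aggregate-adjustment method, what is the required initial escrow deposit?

Cushion = 1 × $515.30 = $515.30
Trial balance (start $0, +$515.30 each month, − disbursements):
  Mar: +$515.30 → $515.30
  Apr: +$515.30 − $727.08 → $303.52
  May: +$515.30 − $1,628.58 → -$809.76
  Jun: +$515.30 → -$294.46
  Jul: +$515.30 → $220.84
  Aug: +$515.30 → $736.14
  Sep: +$515.30 → $1,251.44
  Oct: +$515.30 → $1,766.74
  Nov: +$515.30 − $1,628.58 → $653.46
  Dec: +$515.30 − $2,199.36 → -$1,030.60
  Jan: +$515.30 → -$515.30
  Feb: +$515.30 → $0.00
Lowest trial balance = -$1,030.60 (Dec)
Initial deposit = cushion − low point = $515.30 − (-$1,030.60) = $1,545.90

$1,545.90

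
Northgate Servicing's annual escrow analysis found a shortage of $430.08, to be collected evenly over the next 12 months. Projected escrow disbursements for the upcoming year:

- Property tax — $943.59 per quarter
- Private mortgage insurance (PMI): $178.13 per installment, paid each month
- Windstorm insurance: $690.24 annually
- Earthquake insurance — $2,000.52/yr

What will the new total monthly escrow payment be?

Property tax: $943.59 × 4 = $3,774.36 annually
Private mortgage insurance (PMI): $178.13 × 12 = $2,137.56 annually
Windstorm insurance: $690.24 annually
Earthquake insurance: $2,000.52 annually
Yearly total = $8,602.68
Monthly = $8,602.68 / 12 = $716.89
Shortage per month = $430.08 / 12 = $35.84
Adjusted monthly = $716.89 + $35.84 = $752.73

$752.73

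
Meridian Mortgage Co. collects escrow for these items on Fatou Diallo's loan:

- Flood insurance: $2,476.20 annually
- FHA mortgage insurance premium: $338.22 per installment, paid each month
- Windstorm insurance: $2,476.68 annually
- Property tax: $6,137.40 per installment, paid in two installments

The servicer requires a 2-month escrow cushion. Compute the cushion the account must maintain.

$3,547.72

Flood insurance: $2,476.20 annually
FHA mortgage insurance premium: $338.22 × 12 = $4,058.64 annually
Windstorm insurance: $2,476.68 annually
Property tax: $6,137.40 × 2 = $12,274.80 annually
Yearly total = $21,286.32
Per month = $21,286.32 ÷ 12 = $1,773.86
Required cushion = 2 × $1,773.86 = $3,547.72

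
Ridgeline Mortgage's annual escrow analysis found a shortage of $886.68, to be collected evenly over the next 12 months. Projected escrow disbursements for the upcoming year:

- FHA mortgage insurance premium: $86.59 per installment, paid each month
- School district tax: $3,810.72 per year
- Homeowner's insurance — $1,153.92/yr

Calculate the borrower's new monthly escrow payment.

$574.20

FHA mortgage insurance premium — $86.59 × 12 = $1,039.08/yr
School district tax — $3,810.72/yr
Homeowner's insurance — $1,153.92/yr
Yearly total = $1,039.08 + $3,810.72 + $1,153.92 = $6,003.72
Base monthly escrow = $6,003.72 / 12 = $500.31
Shortage per month = $886.68 ÷ 12 = $73.89
Adjusted monthly = $500.31 + $73.89 = $574.20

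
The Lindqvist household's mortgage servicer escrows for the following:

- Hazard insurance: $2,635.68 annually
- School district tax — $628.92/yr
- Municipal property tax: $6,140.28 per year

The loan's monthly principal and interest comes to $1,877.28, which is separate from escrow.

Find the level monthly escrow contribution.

Hazard insurance — $2,635.68/yr
School district tax — $628.92/yr
Municipal property tax — $6,140.28/yr
Combined annual = $9,404.88
Monthly = $9,404.88 ÷ 12 = $783.74

$783.74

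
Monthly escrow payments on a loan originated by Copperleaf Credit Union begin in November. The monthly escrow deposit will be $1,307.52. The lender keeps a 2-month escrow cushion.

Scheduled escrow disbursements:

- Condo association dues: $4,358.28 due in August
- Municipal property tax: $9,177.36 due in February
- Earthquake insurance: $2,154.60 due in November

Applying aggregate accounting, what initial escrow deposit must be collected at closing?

Cushion = 2 × $1,307.52 = $2,615.04
Trial balance (start $0, +$1,307.52 each month, − disbursements):
  Nov: +$1,307.52 − $2,154.60 → -$847.08
  Dec: +$1,307.52 → $460.44
  Jan: +$1,307.52 → $1,767.96
  Feb: +$1,307.52 − $9,177.36 → -$6,101.88
  Mar: +$1,307.52 → -$4,794.36
  Apr: +$1,307.52 → -$3,486.84
  May: +$1,307.52 → -$2,179.32
  Jun: +$1,307.52 → -$871.80
  Jul: +$1,307.52 → $435.72
  Aug: +$1,307.52 − $4,358.28 → -$2,615.04
  Sep: +$1,307.52 → -$1,307.52
  Oct: +$1,307.52 → $0.00
Lowest trial balance = -$6,101.88 (Feb)
Initial deposit = cushion − low point = $2,615.04 − (-$6,101.88) = $8,716.92

$8,716.92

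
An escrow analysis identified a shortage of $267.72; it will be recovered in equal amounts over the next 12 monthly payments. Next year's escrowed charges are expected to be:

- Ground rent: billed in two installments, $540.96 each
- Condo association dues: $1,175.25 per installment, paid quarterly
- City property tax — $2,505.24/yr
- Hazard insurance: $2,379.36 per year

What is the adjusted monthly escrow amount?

$911.27

Ground rent: $540.96 × 2 = $1,081.92/yr
Condo association dues: $1,175.25 × 4 = $4,701.00/yr
City property tax: $2,505.24/yr
Hazard insurance: $2,379.36/yr
Yearly total = $1,081.92 + $4,701.00 + $2,505.24 + $2,379.36 = $10,667.52
Monthly escrow = $10,667.52 ÷ 12 = $888.96
Shortage spread = $267.72 ÷ 12 = $22.31/mo
Adjusted monthly = $888.96 + $22.31 = $911.27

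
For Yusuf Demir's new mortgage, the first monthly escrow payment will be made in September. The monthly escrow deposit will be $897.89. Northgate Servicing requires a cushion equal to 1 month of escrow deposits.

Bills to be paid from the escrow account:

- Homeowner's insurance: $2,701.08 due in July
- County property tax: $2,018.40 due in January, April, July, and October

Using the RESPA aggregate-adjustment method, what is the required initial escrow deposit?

Cushion = 1 × $897.89 = $897.89
Trial balance (start $0, +$897.89 each month, − disbursements):
  Sep: +$897.89 → $897.89
  Oct: +$897.89 − $2,018.40 → -$222.62
  Nov: +$897.89 → $675.27
  Dec: +$897.89 → $1,573.16
  Jan: +$897.89 − $2,018.40 → $452.65
  Feb: +$897.89 → $1,350.54
  Mar: +$897.89 → $2,248.43
  Apr: +$897.89 − $2,018.40 → $1,127.92
  May: +$897.89 → $2,025.81
  Jun: +$897.89 → $2,923.70
  Jul: +$897.89 − $4,719.48 → -$897.89
  Aug: +$897.89 → $0.00
Lowest trial balance = -$897.89 (Jul)
Initial deposit = cushion − low point = $897.89 − (-$897.89) = $1,795.78

$1,795.78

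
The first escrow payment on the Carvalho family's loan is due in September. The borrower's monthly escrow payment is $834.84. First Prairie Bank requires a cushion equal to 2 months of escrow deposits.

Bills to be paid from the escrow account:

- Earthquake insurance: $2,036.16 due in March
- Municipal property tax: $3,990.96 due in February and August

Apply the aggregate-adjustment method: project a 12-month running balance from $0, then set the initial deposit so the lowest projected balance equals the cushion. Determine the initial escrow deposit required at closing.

$1,852.92

Cushion = 2 × $834.84 = $1,669.68
Trial balance (start $0, +$834.84 each month, − disbursements):
  Sep: +$834.84 → $834.84
  Oct: +$834.84 → $1,669.68
  Nov: +$834.84 → $2,504.52
  Dec: +$834.84 → $3,339.36
  Jan: +$834.84 → $4,174.20
  Feb: +$834.84 − $3,990.96 → $1,018.08
  Mar: +$834.84 − $2,036.16 → -$183.24
  Apr: +$834.84 → $651.60
  May: +$834.84 → $1,486.44
  Jun: +$834.84 → $2,321.28
  Jul: +$834.84 → $3,156.12
  Aug: +$834.84 − $3,990.96 → $0.00
Lowest trial balance = -$183.24 (Mar)
Initial deposit = cushion − low point = $1,669.68 − (-$183.24) = $1,852.92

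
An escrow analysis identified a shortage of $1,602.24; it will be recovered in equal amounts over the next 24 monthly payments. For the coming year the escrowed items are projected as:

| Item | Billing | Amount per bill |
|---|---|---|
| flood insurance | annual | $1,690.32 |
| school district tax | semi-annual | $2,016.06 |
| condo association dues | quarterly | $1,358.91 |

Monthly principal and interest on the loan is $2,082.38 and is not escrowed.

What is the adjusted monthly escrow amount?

Flood insurance = $1,690.32/yr
School district tax = $2,016.06 × 2 = $4,032.12/yr
Condo association dues = $1,358.91 × 4 = $5,435.64/yr
Yearly total = $1,690.32 + $4,032.12 + $5,435.64 = $11,158.08
Base monthly escrow = $11,158.08 / 12 = $929.84
Shortage per month = $1,602.24 / 24 = $66.76
New monthly escrow = $929.84 + $66.76 = $996.60

$996.60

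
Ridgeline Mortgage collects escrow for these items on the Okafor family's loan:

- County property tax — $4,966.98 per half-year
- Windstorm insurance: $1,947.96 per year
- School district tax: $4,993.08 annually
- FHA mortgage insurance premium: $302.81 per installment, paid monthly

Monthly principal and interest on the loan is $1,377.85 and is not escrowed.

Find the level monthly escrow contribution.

County property tax = $4,966.98 × 2 = $9,933.96 per year
Windstorm insurance = $1,947.96 per year
School district tax = $4,993.08 per year
FHA mortgage insurance premium = $302.81 × 12 = $3,633.72 per year
Total annual escrow = $20,508.72
Monthly escrow = $20,508.72 / 12 = $1,709.06

$1,709.06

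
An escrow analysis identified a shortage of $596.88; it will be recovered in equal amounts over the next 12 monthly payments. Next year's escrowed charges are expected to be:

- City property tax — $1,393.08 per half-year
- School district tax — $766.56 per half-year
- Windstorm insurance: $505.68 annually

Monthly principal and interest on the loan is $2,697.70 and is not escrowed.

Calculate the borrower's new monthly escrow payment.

$451.82

City property tax — $1,393.08 × 2 = $2,786.16
School district tax — $766.56 × 2 = $1,533.12
Windstorm insurance — $505.68
Total per year = $4,824.96
Monthly escrow = $4,824.96 / 12 = $402.08
Shortage spread = $596.88 / 12 = $49.74/mo
New monthly escrow = $402.08 + $49.74 = $451.82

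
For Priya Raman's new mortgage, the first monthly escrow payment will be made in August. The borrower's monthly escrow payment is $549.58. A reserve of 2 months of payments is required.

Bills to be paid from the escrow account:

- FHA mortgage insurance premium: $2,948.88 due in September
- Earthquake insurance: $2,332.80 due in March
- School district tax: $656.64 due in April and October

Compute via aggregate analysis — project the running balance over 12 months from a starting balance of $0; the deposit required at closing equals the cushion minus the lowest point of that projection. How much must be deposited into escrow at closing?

Cushion = 2 × $549.58 = $1,099.16
Trial balance (start $0, +$549.58 each month, − disbursements):
  Aug: +$549.58 → $549.58
  Sep: +$549.58 − $2,948.88 → -$1,849.72
  Oct: +$549.58 − $656.64 → -$1,956.78
  Nov: +$549.58 → -$1,407.20
  Dec: +$549.58 → -$857.62
  Jan: +$549.58 → -$308.04
  Feb: +$549.58 → $241.54
  Mar: +$549.58 − $2,332.80 → -$1,541.68
  Apr: +$549.58 − $656.64 → -$1,648.74
  May: +$549.58 → -$1,099.16
  Jun: +$549.58 → -$549.58
  Jul: +$549.58 → $0.00
Lowest trial balance = -$1,956.78 (Oct)
Initial deposit = cushion − low point = $1,099.16 − (-$1,956.78) = $3,055.94

$3,055.94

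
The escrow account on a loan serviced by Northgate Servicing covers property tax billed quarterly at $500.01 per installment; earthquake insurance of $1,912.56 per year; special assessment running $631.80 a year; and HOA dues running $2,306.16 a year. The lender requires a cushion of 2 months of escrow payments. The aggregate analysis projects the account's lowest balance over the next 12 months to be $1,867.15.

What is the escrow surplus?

$725.39

Property tax: $500.01 × 4 = $2,000.04/yr
Earthquake insurance: $1,912.56/yr
Special assessment: $631.80/yr
HOA dues: $2,306.16/yr
Total annual escrow = $6,850.56
Per month = $6,850.56 ÷ 12 = $570.88
Required cushion = 2 × $570.88 = $1,141.76
Surplus = $1,867.15 − $1,141.76 = $725.39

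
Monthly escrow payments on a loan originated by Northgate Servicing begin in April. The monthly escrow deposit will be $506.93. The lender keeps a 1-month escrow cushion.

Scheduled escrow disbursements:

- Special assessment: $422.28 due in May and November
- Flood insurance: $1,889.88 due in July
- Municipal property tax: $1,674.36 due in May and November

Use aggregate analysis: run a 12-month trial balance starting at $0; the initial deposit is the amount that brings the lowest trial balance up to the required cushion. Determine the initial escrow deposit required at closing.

Cushion = 1 × $506.93 = $506.93
Trial balance (start $0, +$506.93 each month, − disbursements):
  Apr: +$506.93 → $506.93
  May: +$506.93 − $2,096.64 → -$1,082.78
  Jun: +$506.93 → -$575.85
  Jul: +$506.93 − $1,889.88 → -$1,958.80
  Aug: +$506.93 → -$1,451.87
  Sep: +$506.93 → -$944.94
  Oct: +$506.93 → -$438.01
  Nov: +$506.93 − $2,096.64 → -$2,027.72
  Dec: +$506.93 → -$1,520.79
  Jan: +$506.93 → -$1,013.86
  Feb: +$506.93 → -$506.93
  Mar: +$506.93 → $0.00
Lowest trial balance = -$2,027.72 (Nov)
Initial deposit = cushion − low point = $506.93 − (-$2,027.72) = $2,534.65

$2,534.65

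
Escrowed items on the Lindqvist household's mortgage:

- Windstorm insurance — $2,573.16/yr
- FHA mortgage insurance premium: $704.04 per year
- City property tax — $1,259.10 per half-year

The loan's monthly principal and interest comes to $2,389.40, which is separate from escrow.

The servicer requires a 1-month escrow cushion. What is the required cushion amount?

$482.95

Windstorm insurance — $2,573.16 annually
FHA mortgage insurance premium — $704.04 annually
City property tax — $1,259.10 × 2 = $2,518.20 annually
Total annual escrow = $2,573.16 + $704.04 + $2,518.20 = $5,795.40
Monthly escrow = $5,795.40 ÷ 12 = $482.95
Required cushion = 1 × $482.95 = $482.95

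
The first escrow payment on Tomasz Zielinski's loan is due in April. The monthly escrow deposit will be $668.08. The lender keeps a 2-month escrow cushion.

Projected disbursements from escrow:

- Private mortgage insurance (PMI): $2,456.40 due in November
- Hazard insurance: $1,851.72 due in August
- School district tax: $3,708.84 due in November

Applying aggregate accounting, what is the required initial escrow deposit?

$4,008.48

Cushion = 2 × $668.08 = $1,336.16
Trial balance (start $0, +$668.08 each month, − disbursements):
  Apr: +$668.08 → $668.08
  May: +$668.08 → $1,336.16
  Jun: +$668.08 → $2,004.24
  Jul: +$668.08 → $2,672.32
  Aug: +$668.08 − $1,851.72 → $1,488.68
  Sep: +$668.08 → $2,156.76
  Oct: +$668.08 → $2,824.84
  Nov: +$668.08 − $6,165.24 → -$2,672.32
  Dec: +$668.08 → -$2,004.24
  Jan: +$668.08 → -$1,336.16
  Feb: +$668.08 → -$668.08
  Mar: +$668.08 → $0.00
Lowest trial balance = -$2,672.32 (Nov)
Initial deposit = cushion − low point = $1,336.16 − (-$2,672.32) = $4,008.48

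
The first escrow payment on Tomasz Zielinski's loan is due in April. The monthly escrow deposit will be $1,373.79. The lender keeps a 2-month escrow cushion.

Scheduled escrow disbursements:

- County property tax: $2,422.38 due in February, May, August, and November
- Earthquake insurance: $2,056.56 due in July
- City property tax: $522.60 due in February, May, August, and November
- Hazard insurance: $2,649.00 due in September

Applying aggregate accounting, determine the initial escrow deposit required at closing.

$5,297.76

Cushion = 2 × $1,373.79 = $2,747.58
Trial balance (start $0, +$1,373.79 each month, − disbursements):
  Apr: +$1,373.79 → $1,373.79
  May: +$1,373.79 − $2,944.98 → -$197.40
  Jun: +$1,373.79 → $1,176.39
  Jul: +$1,373.79 − $2,056.56 → $493.62
  Aug: +$1,373.79 − $2,944.98 → -$1,077.57
  Sep: +$1,373.79 − $2,649.00 → -$2,352.78
  Oct: +$1,373.79 → -$978.99
  Nov: +$1,373.79 − $2,944.98 → -$2,550.18
  Dec: +$1,373.79 → -$1,176.39
  Jan: +$1,373.79 → $197.40
  Feb: +$1,373.79 − $2,944.98 → -$1,373.79
  Mar: +$1,373.79 → $0.00
Lowest trial balance = -$2,550.18 (Nov)
Initial deposit = cushion − low point = $2,747.58 − (-$2,550.18) = $5,297.76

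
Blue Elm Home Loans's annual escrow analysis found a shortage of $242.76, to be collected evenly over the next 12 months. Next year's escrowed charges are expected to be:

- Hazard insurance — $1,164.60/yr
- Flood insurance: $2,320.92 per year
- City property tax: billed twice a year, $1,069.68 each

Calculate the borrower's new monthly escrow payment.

$488.97

Hazard insurance: $1,164.60
Flood insurance: $2,320.92
City property tax: $1,069.68 × 2 = $2,139.36
Yearly total = $1,164.60 + $2,320.92 + $2,139.36 = $5,624.88
Monthly = $5,624.88 ÷ 12 = $468.74
Monthly shortage recovery: $242.76 / 12 = $20.23
Adjusted monthly = $468.74 + $20.23 = $488.97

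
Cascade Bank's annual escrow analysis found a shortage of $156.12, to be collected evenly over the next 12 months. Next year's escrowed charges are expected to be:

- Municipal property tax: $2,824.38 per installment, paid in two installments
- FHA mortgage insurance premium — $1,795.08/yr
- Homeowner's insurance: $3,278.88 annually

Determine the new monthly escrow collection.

$906.57

Municipal property tax — $2,824.38 × 2 = $5,648.76 annually
FHA mortgage insurance premium — $1,795.08 annually
Homeowner's insurance — $3,278.88 annually
Combined annual = $5,648.76 + $1,795.08 + $3,278.88 = $10,722.72
Per month = $10,722.72 ÷ 12 = $893.56
Shortage spread = $156.12 ÷ 12 = $13.01/mo
New monthly escrow = $893.56 + $13.01 = $906.57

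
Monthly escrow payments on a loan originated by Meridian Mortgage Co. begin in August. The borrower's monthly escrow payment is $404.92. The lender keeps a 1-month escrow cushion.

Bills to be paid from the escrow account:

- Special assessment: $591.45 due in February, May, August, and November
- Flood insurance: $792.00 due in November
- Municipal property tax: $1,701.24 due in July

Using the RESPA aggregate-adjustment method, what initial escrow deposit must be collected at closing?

$760.14

Cushion = 1 × $404.92 = $404.92
Trial balance (start $0, +$404.92 each month, − disbursements):
  Aug: +$404.92 − $591.45 → -$186.53
  Sep: +$404.92 → $218.39
  Oct: +$404.92 → $623.31
  Nov: +$404.92 − $1,383.45 → -$355.22
  Dec: +$404.92 → $49.70
  Jan: +$404.92 → $454.62
  Feb: +$404.92 − $591.45 → $268.09
  Mar: +$404.92 → $673.01
  Apr: +$404.92 → $1,077.93
  May: +$404.92 − $591.45 → $891.40
  Jun: +$404.92 → $1,296.32
  Jul: +$404.92 − $1,701.24 → $0.00
Lowest trial balance = -$355.22 (Nov)
Initial deposit = cushion − low point = $404.92 − (-$355.22) = $760.14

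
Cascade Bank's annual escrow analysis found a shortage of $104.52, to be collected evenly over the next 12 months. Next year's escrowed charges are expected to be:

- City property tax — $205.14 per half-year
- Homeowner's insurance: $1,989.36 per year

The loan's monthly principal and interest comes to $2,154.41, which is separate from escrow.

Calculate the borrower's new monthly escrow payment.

$208.68

City property tax = $205.14 × 2 = $410.28 per year
Homeowner's insurance = $1,989.36 per year
Total annual escrow = $410.28 + $1,989.36 = $2,399.64
Monthly escrow = $2,399.64 / 12 = $199.97
Shortage spread = $104.52 / 12 = $8.71/mo
Adjusted monthly = $199.97 + $8.71 = $208.68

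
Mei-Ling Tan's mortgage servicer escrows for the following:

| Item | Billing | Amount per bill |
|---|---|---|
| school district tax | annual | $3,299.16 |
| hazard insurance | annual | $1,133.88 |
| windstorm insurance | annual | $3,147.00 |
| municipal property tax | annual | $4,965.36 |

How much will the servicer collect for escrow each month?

$1,045.45

School district tax: $3,299.16 per year
Hazard insurance: $1,133.88 per year
Windstorm insurance: $3,147.00 per year
Municipal property tax: $4,965.36 per year
Annual escrow total = $12,545.40
Monthly = $12,545.40 ÷ 12 = $1,045.45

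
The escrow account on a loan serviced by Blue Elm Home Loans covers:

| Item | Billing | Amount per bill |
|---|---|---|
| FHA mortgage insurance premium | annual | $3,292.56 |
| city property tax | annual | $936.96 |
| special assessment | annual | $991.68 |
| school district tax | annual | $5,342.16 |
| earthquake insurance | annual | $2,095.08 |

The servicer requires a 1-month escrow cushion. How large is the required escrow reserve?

FHA mortgage insurance premium — $3,292.56 per year
City property tax — $936.96 per year
Special assessment — $991.68 per year
School district tax — $5,342.16 per year
Earthquake insurance — $2,095.08 per year
Combined annual = $3,292.56 + $936.96 + $991.68 + $5,342.16 + $2,095.08 = $12,658.44
Monthly = $12,658.44 ÷ 12 = $1,054.87
Reserve = 1 × $1,054.87 = $1,054.87

$1,054.87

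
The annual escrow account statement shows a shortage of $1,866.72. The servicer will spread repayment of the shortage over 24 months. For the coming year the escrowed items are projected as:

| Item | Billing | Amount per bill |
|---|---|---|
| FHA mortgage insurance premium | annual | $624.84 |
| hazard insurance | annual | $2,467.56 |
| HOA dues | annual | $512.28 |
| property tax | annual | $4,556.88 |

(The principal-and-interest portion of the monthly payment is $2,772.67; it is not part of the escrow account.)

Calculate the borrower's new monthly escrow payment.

$757.91

FHA mortgage insurance premium — $624.84 per year
Hazard insurance — $2,467.56 per year
HOA dues — $512.28 per year
Property tax — $4,556.88 per year
Annual escrow total = $624.84 + $2,467.56 + $512.28 + $4,556.88 = $8,161.56
Monthly escrow = $8,161.56 / 12 = $680.13
Monthly shortage recovery: $1,866.72 ÷ 24 = $77.78
Adjusted monthly = $680.13 + $77.78 = $757.91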